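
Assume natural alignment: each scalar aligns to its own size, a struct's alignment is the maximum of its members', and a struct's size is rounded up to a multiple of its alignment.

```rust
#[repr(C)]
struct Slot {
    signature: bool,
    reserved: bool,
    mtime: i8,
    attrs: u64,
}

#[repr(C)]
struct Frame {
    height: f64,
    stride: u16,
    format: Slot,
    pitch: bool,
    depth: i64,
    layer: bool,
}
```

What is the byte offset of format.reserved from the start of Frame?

17

Slot: 0..1  signature  (1B, 1-aligned); 1..2  reserved  (1B, 1-aligned); 2..3  mtime  (1B, 1-aligned); 3..8  -- padding (5B); 8..16  attrs  (8B, 8-aligned); sizeof = 16, alignof = 8
0..8  height  (8B, 8-aligned)
8..10  stride  (2B, 2-aligned)
10..16  -- padding (6B)
16..32  format  (16B, 8-aligned)
within Slot: reserved at 1
16 + 1 = 17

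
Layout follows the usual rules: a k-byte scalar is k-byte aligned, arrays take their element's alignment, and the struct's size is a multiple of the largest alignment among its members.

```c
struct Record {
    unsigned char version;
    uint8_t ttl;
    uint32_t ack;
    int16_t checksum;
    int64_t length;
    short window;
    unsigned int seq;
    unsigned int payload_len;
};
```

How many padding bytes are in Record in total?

@0: version [1B, align 1] → 1
@1: ttl [1B, align 1] → 2
+2 pad (align 4)
@4: ack [4B, align 4] → 8
@8: checksum [2B, align 2] → 10
+6 pad (align 8)
@16: length [8B, align 8] → 24
@24: window [2B, align 2] → 26
+2 pad (align 4)
@28: seq [4B, align 4] → 32
@32: payload_len [4B, align 4] → 36
+4 tail pad (align 8)
size 40, align 8
data bytes 26, size 40 → padding 14

14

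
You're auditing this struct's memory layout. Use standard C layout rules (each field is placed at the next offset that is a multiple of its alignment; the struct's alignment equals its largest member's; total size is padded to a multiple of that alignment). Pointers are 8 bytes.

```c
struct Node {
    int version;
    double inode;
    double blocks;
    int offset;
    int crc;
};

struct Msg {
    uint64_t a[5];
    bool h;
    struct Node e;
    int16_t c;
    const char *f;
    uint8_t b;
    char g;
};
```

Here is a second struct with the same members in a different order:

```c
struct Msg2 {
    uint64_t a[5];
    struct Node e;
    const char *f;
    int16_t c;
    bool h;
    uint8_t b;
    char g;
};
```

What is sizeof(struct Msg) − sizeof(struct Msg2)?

Node: 0..4  version  (4B, 4-aligned); 4..8  -- padding (4B); 8..16  inode  (8B, 8-aligned); 16..24  blocks  (8B, 8-aligned); 24..28  offset  (4B, 4-aligned); 28..32  crc  (4B, 4-aligned); sizeof = 32, alignof = 8
0..40  a  (40B, 8-aligned)
40..41  h  (1B, 1-aligned)
41..48  -- padding (7B)
48..80  e  (32B, 8-aligned)
80..82  c  (2B, 2-aligned)
82..88  -- padding (6B)
88..96  f  (8B, 8-aligned)
96..97  b  (1B, 1-aligned)
97..98  g  (1B, 1-aligned)
98..104  -- tail padding (6B)
sizeof = 104, alignof = 8
— Msg2 —
0..40  a  (40B, 8-aligned)
40..72  e  (32B, 8-aligned)
72..80  f  (8B, 8-aligned)
80..82  c  (2B, 2-aligned)
82..83  h  (1B, 1-aligned)
83..84  b  (1B, 1-aligned)
84..85  g  (1B, 1-aligned)
85..88  -- tail padding (3B)
sizeof = 88, alignof = 8
104 − 88 = 16

16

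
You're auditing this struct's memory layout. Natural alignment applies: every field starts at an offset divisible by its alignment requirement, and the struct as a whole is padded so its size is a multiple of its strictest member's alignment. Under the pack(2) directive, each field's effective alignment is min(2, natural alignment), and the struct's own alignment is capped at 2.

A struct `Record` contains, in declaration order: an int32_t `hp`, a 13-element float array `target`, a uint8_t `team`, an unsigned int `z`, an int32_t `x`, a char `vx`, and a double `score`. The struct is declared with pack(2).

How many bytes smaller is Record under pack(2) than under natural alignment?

4

natural layout:
  @0: hp [4B, align 4] → 4
  @4: target [52B, align 4] → 56
  @56: team [1B, align 1] → 57
  +3 pad (align 4)
  @60: z [4B, align 4] → 64
  @64: x [4B, align 4] → 68
  @68: vx [1B, align 1] → 69
  +3 pad (align 8)
  @72: score [8B, align 8] → 80
  size 80, align 8
packed(2) layout:
  @0: hp [4B, align 2] → 4
  @4: target [52B, align 2] → 56
  @56: team [1B, align 1] → 57
  +1 pad (align 2)
  @58: z [4B, align 2] → 62
  @62: x [4B, align 2] → 66
  @66: vx [1B, align 1] → 67
  +1 pad (align 2)
  @68: score [8B, align 2] → 76
  size 76, align 2
80 − 76 = 4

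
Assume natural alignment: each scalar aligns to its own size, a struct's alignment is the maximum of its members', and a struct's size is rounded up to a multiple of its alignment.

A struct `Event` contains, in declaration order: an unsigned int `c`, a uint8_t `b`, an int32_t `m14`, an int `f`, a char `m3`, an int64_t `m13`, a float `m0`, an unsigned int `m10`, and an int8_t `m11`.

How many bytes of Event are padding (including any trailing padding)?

17

0..4  c  (4B, 4-aligned)
4..5  b  (1B, 1-aligned)
5..8  -- padding (3B)
8..12  m14  (4B, 4-aligned)
12..16  f  (4B, 4-aligned)
16..17  m3  (1B, 1-aligned)
17..24  -- padding (7B)
24..32  m13  (8B, 8-aligned)
32..36  m0  (4B, 4-aligned)
36..40  m10  (4B, 4-aligned)
40..41  m11  (1B, 1-aligned)
41..48  -- tail padding (7B)
sizeof = 48, alignof = 8
data bytes 31, size 48 → padding 17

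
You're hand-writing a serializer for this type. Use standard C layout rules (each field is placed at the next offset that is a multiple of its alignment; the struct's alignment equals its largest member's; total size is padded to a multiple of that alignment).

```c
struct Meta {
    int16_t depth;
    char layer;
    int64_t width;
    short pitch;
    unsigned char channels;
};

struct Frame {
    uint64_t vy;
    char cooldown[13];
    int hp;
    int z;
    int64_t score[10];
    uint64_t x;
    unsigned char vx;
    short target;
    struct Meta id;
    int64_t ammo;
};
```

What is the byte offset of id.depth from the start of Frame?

Meta: @0: depth [2B, align 2] → 2; @2: layer [1B, align 1] → 3; +5 pad (align 8); @8: width [8B, align 8] → 16; @16: pitch [2B, align 2] → 18; @18: channels [1B, align 1] → 19; +5 tail pad (align 8); size 24, align 8
@0: vy [8B, align 8] → 8
@8: cooldown [13B, align 1] → 21
+3 pad (align 4)
@24: hp [4B, align 4] → 28
@28: z [4B, align 4] → 32
@32: score [80B, align 8] → 112
@112: x [8B, align 8] → 120
@120: vx [1B, align 1] → 121
+1 pad (align 2)
@122: target [2B, align 2] → 124
+4 pad (align 8)
@128: id [24B, align 8] → 152
within Meta: depth at 0
128 + 0 = 128

128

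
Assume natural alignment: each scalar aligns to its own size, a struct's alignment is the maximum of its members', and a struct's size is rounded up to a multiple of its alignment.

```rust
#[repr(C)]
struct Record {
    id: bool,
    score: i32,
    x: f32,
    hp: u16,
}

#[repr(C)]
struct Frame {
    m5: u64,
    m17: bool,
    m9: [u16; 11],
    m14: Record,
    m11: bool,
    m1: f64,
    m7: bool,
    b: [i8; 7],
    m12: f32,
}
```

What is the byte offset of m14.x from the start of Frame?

40

Record: id at 0 (size 1, align 1) → ends 1; pad 3 to align 4 for score; score at 4 (size 4, align 4) → ends 8; x at 8 (size 4, align 4) → ends 12; hp at 12 (size 2, align 2) → ends 14; tail pad 2 to reach multiple of 4; total 16 bytes, alignment 4
m5 at 0 (size 8, align 8) → ends 8
m17 at 8 (size 1, align 1) → ends 9
pad 1 to align 2 for m9
m9 at 10 (size 22, align 2) → ends 32
m14 at 32 (size 16, align 4) → ends 48
within Record: x at 8
32 + 8 = 40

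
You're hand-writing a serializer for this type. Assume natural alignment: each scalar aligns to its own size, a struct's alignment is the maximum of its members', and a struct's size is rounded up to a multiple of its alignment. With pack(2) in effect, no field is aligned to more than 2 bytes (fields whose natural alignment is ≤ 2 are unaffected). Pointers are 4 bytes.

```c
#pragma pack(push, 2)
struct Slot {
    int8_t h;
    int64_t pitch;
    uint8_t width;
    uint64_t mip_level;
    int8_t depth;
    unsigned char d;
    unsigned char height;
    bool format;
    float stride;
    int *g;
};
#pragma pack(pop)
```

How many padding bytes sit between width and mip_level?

1

@0: h [1B, align 1] → 1
+1 pad (align 2)
@2: pitch [8B, align 2] → 10
@10: width [1B, align 1] → 11
+1 pad (align 2)
@12: mip_level [8B, align 2] → 20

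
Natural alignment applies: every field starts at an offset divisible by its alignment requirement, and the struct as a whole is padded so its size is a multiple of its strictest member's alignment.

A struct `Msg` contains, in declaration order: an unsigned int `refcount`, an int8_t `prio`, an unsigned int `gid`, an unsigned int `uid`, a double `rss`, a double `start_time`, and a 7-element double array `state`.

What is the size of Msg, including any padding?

88 bytes

0..4  refcount  (4B, 4-aligned)
4..5  prio  (1B, 1-aligned)
5..8  -- padding (3B)
8..12  gid  (4B, 4-aligned)
12..16  uid  (4B, 4-aligned)
16..24  rss  (8B, 8-aligned)
24..32  start_time  (8B, 8-aligned)
32..88  state  (56B, 8-aligned)
sizeof = 88, alignof = 8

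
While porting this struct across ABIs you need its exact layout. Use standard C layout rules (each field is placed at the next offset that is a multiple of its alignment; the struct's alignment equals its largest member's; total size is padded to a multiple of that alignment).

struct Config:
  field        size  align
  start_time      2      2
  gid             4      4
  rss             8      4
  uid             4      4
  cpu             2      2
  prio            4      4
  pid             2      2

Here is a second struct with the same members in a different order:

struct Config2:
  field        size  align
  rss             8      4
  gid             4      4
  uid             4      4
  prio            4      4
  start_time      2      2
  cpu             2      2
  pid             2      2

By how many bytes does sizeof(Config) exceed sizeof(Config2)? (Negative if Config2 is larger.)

4

0..2  start_time  (2B, 2-aligned)
2..4  -- padding (2B)
4..8  gid  (4B, 4-aligned)
8..16  rss  (8B, 4-aligned)
16..20  uid  (4B, 4-aligned)
20..22  cpu  (2B, 2-aligned)
22..24  -- padding (2B)
24..28  prio  (4B, 4-aligned)
28..30  pid  (2B, 2-aligned)
30..32  -- tail padding (2B)
sizeof = 32, alignof = 4
— Config2 —
0..8  rss  (8B, 4-aligned)
8..12  gid  (4B, 4-aligned)
12..16  uid  (4B, 4-aligned)
16..20  prio  (4B, 4-aligned)
20..22  start_time  (2B, 2-aligned)
22..24  cpu  (2B, 2-aligned)
24..26  pid  (2B, 2-aligned)
26..28  -- tail padding (2B)
sizeof = 28, alignof = 4
32 − 28 = 4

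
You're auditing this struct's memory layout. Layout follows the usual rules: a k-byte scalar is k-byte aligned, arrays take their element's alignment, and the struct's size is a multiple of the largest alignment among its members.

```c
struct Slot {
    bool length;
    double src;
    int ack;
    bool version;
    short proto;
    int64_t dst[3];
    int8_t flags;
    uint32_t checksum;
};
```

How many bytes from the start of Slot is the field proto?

length at 0 (size 1, align 1) → ends 1
pad 7 to align 8 for src
src at 8 (size 8, align 8) → ends 16
ack at 16 (size 4, align 4) → ends 20
version at 20 (size 1, align 1) → ends 21
pad 1 to align 2 for proto
proto at 22 (size 2, align 2) → ends 24

22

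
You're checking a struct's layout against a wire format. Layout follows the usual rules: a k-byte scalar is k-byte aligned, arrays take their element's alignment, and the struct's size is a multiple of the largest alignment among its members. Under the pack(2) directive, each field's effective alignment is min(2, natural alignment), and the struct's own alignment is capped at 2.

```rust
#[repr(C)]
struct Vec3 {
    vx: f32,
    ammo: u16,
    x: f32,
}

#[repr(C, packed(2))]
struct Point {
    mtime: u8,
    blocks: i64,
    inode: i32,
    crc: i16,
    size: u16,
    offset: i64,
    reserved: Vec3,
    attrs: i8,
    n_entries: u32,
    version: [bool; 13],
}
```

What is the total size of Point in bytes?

Vec3: 0..4  vx  (4B, 4-aligned); 4..6  ammo  (2B, 2-aligned); 6..8  -- padding (2B); 8..12  x  (4B, 4-aligned); sizeof = 12, alignof = 4
0..1  mtime  (1B, 1-aligned)
1..2  -- padding (1B)
2..10  blocks  (8B, 2-aligned)
10..14  inode  (4B, 2-aligned)
14..16  crc  (2B, 2-aligned)
16..18  size  (2B, 2-aligned)
18..26  offset  (8B, 2-aligned)
26..38  reserved  (12B, 2-aligned)
38..39  attrs  (1B, 1-aligned)
39..40  -- padding (1B)
40..44  n_entries  (4B, 2-aligned)
44..57  version  (13B, 1-aligned)
57..58  -- tail padding (1B)
sizeof = 58, alignof = 2

58 bytes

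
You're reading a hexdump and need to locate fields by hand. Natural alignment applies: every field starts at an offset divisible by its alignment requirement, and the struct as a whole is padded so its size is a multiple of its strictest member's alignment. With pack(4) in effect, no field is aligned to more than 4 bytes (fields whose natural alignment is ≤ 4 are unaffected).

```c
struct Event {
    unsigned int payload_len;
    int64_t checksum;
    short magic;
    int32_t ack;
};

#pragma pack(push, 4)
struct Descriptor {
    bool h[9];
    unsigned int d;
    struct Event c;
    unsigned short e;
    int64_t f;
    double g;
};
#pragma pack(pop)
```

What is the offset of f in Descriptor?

44

Event: @0: payload_len [4B, align 4] → 4; +4 pad (align 8); @8: checksum [8B, align 8] → 16; @16: magic [2B, align 2] → 18; +2 pad (align 4); @20: ack [4B, align 4] → 24; size 24, align 8
@0: h [9B, align 1] → 9
+3 pad (align 4)
@12: d [4B, align 4] → 16
@16: c [24B, align 4] → 40
@40: e [2B, align 2] → 42
+2 pad (align 4)
@44: f [8B, align 4] → 52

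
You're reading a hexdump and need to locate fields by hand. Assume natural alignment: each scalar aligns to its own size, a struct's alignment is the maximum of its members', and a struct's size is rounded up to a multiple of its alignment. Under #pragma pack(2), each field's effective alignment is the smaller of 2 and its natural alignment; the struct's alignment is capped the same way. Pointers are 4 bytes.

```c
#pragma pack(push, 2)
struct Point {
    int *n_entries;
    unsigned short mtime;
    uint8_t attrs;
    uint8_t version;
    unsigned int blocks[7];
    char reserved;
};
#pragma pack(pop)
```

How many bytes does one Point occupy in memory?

38

n_entries at 0 (size 4, align 2) → ends 4
mtime at 4 (size 2, align 2) → ends 6
attrs at 6 (size 1, align 1) → ends 7
version at 7 (size 1, align 1) → ends 8
blocks at 8 (size 28, align 2) → ends 36
reserved at 36 (size 1, align 1) → ends 37
tail pad 1 to reach multiple of 2
total 38 bytes, alignment 2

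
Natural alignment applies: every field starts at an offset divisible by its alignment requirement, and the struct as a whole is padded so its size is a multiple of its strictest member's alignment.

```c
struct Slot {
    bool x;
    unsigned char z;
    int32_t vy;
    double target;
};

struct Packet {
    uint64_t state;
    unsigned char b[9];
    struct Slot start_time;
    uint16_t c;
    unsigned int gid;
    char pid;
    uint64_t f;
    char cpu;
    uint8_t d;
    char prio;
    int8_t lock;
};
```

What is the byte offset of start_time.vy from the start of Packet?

28

Slot: x at 0 (size 1, align 1) → ends 1; z at 1 (size 1, align 1) → ends 2; pad 2 to align 4 for vy; vy at 4 (size 4, align 4) → ends 8; target at 8 (size 8, align 8) → ends 16; total 16 bytes, alignment 8
state at 0 (size 8, align 8) → ends 8
b at 8 (size 9, align 1) → ends 17
pad 7 to align 8 for start_time
start_time at 24 (size 16, align 8) → ends 40
within Slot: vy at 4
24 + 4 = 28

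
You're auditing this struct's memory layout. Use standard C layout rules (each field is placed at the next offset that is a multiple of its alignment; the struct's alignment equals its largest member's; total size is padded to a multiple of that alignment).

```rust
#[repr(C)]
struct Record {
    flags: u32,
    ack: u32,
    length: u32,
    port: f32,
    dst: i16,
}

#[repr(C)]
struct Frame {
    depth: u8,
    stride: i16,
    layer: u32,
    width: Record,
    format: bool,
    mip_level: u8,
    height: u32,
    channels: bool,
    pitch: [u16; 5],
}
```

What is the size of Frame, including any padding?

Record: @0: flags [4B, align 4] → 4; @4: ack [4B, align 4] → 8; @8: length [4B, align 4] → 12; @12: port [4B, align 4] → 16; @16: dst [2B, align 2] → 18; +2 tail pad (align 4); size 20, align 4
@0: depth [1B, align 1] → 1
+1 pad (align 2)
@2: stride [2B, align 2] → 4
@4: layer [4B, align 4] → 8
@8: width [20B, align 4] → 28
@28: format [1B, align 1] → 29
@29: mip_level [1B, align 1] → 30
+2 pad (align 4)
@32: height [4B, align 4] → 36
@36: channels [1B, align 1] → 37
+1 pad (align 2)
@38: pitch [10B, align 2] → 48
size 48, align 4

48 bytes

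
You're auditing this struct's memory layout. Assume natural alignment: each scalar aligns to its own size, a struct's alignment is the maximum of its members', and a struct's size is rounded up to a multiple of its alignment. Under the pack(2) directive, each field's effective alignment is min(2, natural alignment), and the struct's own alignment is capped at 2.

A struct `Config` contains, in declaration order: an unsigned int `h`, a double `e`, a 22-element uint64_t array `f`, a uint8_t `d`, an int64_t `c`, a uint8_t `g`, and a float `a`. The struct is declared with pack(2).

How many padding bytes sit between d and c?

1

0..4  h  (4B, 2-aligned)
4..12  e  (8B, 2-aligned)
12..188  f  (176B, 2-aligned)
188..189  d  (1B, 1-aligned)
189..190  -- padding (1B)
190..198  c  (8B, 2-aligned)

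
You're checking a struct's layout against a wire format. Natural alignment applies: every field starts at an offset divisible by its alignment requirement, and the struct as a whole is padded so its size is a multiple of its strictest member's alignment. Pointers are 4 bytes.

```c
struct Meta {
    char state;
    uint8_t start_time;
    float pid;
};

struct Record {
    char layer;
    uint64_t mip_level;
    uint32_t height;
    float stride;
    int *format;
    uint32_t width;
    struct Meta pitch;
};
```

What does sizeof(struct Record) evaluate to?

Meta: 0..1  state  (1B, 1-aligned); 1..2  start_time  (1B, 1-aligned); 2..4  -- padding (2B); 4..8  pid  (4B, 4-aligned); sizeof = 8, alignof = 4
0..1  layer  (1B, 1-aligned)
1..8  -- padding (7B)
8..16  mip_level  (8B, 8-aligned)
16..20  height  (4B, 4-aligned)
20..24  stride  (4B, 4-aligned)
24..28  format  (4B, 4-aligned)
28..32  width  (4B, 4-aligned)
32..40  pitch  (8B, 4-aligned)
sizeof = 40, alignof = 8

40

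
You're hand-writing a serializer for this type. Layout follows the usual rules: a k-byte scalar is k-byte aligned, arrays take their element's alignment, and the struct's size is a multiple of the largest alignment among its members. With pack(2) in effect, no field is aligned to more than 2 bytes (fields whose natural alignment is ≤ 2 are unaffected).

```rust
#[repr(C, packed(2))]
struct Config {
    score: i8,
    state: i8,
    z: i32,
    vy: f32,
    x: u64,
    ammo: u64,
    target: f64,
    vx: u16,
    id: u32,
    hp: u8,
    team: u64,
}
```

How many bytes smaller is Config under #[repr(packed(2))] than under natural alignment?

natural layout:
  @0: score [1B, align 1] → 1
  @1: state [1B, align 1] → 2
  +2 pad (align 4)
  @4: z [4B, align 4] → 8
  @8: vy [4B, align 4] → 12
  +4 pad (align 8)
  @16: x [8B, align 8] → 24
  @24: ammo [8B, align 8] → 32
  @32: target [8B, align 8] → 40
  @40: vx [2B, align 2] → 42
  +2 pad (align 4)
  @44: id [4B, align 4] → 48
  @48: hp [1B, align 1] → 49
  +7 pad (align 8)
  @56: team [8B, align 8] → 64
  size 64, align 8
packed(2) layout:
  @0: score [1B, align 1] → 1
  @1: state [1B, align 1] → 2
  @2: z [4B, align 2] → 6
  @6: vy [4B, align 2] → 10
  @10: x [8B, align 2] → 18
  @18: ammo [8B, align 2] → 26
  @26: target [8B, align 2] → 34
  @34: vx [2B, align 2] → 36
  @36: id [4B, align 2] → 40
  @40: hp [1B, align 1] → 41
  +1 pad (align 2)
  @42: team [8B, align 2] → 50
  size 50, align 2
64 − 50 = 14

14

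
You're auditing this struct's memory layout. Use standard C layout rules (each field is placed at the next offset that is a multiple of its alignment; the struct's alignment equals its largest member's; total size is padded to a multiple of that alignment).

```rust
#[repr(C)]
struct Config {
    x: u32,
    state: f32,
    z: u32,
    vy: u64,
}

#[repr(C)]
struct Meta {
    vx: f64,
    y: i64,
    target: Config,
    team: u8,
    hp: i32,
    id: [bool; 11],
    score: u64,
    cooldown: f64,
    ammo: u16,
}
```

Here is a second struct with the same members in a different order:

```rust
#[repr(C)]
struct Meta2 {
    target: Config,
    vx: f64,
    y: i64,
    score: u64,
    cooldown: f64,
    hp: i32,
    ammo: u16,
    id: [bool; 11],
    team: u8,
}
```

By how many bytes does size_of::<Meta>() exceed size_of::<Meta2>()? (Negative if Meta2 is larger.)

Config: x at 0 (size 4, align 4) → ends 4; state at 4 (size 4, align 4) → ends 8; z at 8 (size 4, align 4) → ends 12; pad 4 to align 8 for vy; vy at 16 (size 8, align 8) → ends 24; total 24 bytes, alignment 8
vx at 0 (size 8, align 8) → ends 8
y at 8 (size 8, align 8) → ends 16
target at 16 (size 24, align 8) → ends 40
team at 40 (size 1, align 1) → ends 41
pad 3 to align 4 for hp
hp at 44 (size 4, align 4) → ends 48
id at 48 (size 11, align 1) → ends 59
pad 5 to align 8 for score
score at 64 (size 8, align 8) → ends 72
cooldown at 72 (size 8, align 8) → ends 80
ammo at 80 (size 2, align 2) → ends 82
tail pad 6 to reach multiple of 8
total 88 bytes, alignment 8
— Meta2 —
target at 0 (size 24, align 8) → ends 24
vx at 24 (size 8, align 8) → ends 32
y at 32 (size 8, align 8) → ends 40
score at 40 (size 8, align 8) → ends 48
cooldown at 48 (size 8, align 8) → ends 56
hp at 56 (size 4, align 4) → ends 60
ammo at 60 (size 2, align 2) → ends 62
id at 62 (size 11, align 1) → ends 73
team at 73 (size 1, align 1) → ends 74
tail pad 6 to reach multiple of 8
total 80 bytes, alignment 8
88 − 80 = 8

8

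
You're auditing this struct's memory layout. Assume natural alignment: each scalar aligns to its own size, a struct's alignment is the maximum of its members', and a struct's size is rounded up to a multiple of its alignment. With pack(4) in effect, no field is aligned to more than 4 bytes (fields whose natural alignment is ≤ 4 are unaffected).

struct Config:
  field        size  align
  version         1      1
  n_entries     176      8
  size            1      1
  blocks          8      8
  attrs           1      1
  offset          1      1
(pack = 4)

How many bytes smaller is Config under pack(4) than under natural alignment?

natural layout:
  version at 0 (size 1, align 1) → ends 1
  pad 7 to align 8 for n_entries
  n_entries at 8 (size 176, align 8) → ends 184
  size at 184 (size 1, align 1) → ends 185
  pad 7 to align 8 for blocks
  blocks at 192 (size 8, align 8) → ends 200
  attrs at 200 (size 1, align 1) → ends 201
  offset at 201 (size 1, align 1) → ends 202
  tail pad 6 to reach multiple of 8
  total 208 bytes, alignment 8
packed(4) layout:
  version at 0 (size 1, align 1) → ends 1
  pad 3 to align 4 for n_entries
  n_entries at 4 (size 176, align 4) → ends 180
  size at 180 (size 1, align 1) → ends 181
  pad 3 to align 4 for blocks
  blocks at 184 (size 8, align 4) → ends 192
  attrs at 192 (size 1, align 1) → ends 193
  offset at 193 (size 1, align 1) → ends 194
  tail pad 2 to reach multiple of 4
  total 196 bytes, alignment 4
208 − 196 = 12

12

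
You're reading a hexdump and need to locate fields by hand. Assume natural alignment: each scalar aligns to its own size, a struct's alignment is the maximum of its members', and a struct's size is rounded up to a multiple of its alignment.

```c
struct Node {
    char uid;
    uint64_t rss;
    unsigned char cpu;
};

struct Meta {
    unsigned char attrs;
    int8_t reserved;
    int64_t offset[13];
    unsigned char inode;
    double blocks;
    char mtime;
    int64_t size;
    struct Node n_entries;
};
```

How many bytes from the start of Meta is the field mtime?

Node: @0: uid [1B, align 1] → 1; +7 pad (align 8); @8: rss [8B, align 8] → 16; @16: cpu [1B, align 1] → 17; +7 tail pad (align 8); size 24, align 8
@0: attrs [1B, align 1] → 1
@1: reserved [1B, align 1] → 2
+6 pad (align 8)
@8: offset [104B, align 8] → 112
@112: inode [1B, align 1] → 113
+7 pad (align 8)
@120: blocks [8B, align 8] → 128
@128: mtime [1B, align 1] → 129

128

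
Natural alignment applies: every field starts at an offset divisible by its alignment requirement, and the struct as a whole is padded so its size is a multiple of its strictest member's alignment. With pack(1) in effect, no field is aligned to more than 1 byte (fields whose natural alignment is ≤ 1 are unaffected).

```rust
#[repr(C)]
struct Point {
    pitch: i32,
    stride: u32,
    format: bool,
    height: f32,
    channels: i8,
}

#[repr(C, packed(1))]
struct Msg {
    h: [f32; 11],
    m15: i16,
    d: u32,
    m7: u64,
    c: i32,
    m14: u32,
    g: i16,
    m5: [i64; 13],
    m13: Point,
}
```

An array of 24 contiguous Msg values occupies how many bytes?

4608

Point: @0: pitch [4B, align 4] → 4; @4: stride [4B, align 4] → 8; @8: format [1B, align 1] → 9; +3 pad (align 4); @12: height [4B, align 4] → 16; @16: channels [1B, align 1] → 17; +3 tail pad (align 4); size 20, align 4
@0: h [44B, align 1] → 44
@44: m15 [2B, align 1] → 46
@46: d [4B, align 1] → 50
@50: m7 [8B, align 1] → 58
@58: c [4B, align 1] → 62
@62: m14 [4B, align 1] → 66
@66: g [2B, align 1] → 68
@68: m5 [104B, align 1] → 172
@172: m13 [20B, align 1] → 192
size 192, align 1
array of 24: 24 × 192 = 4608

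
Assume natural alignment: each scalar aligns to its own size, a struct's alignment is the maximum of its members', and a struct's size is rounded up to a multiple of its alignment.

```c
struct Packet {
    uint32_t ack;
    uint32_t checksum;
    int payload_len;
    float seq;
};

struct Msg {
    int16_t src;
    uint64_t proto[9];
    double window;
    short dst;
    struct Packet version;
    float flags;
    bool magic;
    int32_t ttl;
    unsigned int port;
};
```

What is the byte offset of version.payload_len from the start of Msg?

Packet: @0: ack [4B, align 4] → 4; @4: checksum [4B, align 4] → 8; @8: payload_len [4B, align 4] → 12; @12: seq [4B, align 4] → 16; size 16, align 4
@0: src [2B, align 2] → 2
+6 pad (align 8)
@8: proto [72B, align 8] → 80
@80: window [8B, align 8] → 88
@88: dst [2B, align 2] → 90
+2 pad (align 4)
@92: version [16B, align 4] → 108
within Packet: payload_len at 8
92 + 8 = 100

100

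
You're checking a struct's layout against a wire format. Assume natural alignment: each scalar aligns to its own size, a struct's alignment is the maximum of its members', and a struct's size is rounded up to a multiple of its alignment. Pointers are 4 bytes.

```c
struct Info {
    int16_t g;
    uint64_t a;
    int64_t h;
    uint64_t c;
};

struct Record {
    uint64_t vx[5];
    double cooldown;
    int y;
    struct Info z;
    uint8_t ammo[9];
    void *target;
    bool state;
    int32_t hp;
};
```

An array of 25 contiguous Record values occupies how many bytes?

2800

Info: g at 0 (size 2, align 2) → ends 2; pad 6 to align 8 for a; a at 8 (size 8, align 8) → ends 16; h at 16 (size 8, align 8) → ends 24; c at 24 (size 8, align 8) → ends 32; total 32 bytes, alignment 8
vx at 0 (size 40, align 8) → ends 40
cooldown at 40 (size 8, align 8) → ends 48
y at 48 (size 4, align 4) → ends 52
pad 4 to align 8 for z
z at 56 (size 32, align 8) → ends 88
ammo at 88 (size 9, align 1) → ends 97
pad 3 to align 4 for target
target at 100 (size 4, align 4) → ends 104
state at 104 (size 1, align 1) → ends 105
pad 3 to align 4 for hp
hp at 108 (size 4, align 4) → ends 112
total 112 bytes, alignment 8
array of 25: 25 × 112 = 2800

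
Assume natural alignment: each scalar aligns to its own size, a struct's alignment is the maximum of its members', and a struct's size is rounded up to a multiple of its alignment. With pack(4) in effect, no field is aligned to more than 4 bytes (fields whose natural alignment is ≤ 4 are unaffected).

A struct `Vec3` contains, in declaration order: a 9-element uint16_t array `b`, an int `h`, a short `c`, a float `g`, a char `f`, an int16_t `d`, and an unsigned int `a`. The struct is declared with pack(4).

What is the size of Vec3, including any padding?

40

0..18  b  (18B, 2-aligned)
18..20  -- padding (2B)
20..24  h  (4B, 4-aligned)
24..26  c  (2B, 2-aligned)
26..28  -- padding (2B)
28..32  g  (4B, 4-aligned)
32..33  f  (1B, 1-aligned)
33..34  -- padding (1B)
34..36  d  (2B, 2-aligned)
36..40  a  (4B, 4-aligned)
sizeof = 40, alignof = 4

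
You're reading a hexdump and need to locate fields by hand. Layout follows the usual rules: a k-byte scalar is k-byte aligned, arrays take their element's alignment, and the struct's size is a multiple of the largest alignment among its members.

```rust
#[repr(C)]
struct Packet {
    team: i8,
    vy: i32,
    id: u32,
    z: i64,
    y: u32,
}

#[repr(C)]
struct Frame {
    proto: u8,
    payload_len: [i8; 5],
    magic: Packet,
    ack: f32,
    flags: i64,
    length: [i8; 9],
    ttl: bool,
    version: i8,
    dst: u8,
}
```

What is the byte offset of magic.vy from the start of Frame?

Packet: 0..1  team  (1B, 1-aligned); 1..4  -- padding (3B); 4..8  vy  (4B, 4-aligned); 8..12  id  (4B, 4-aligned); 12..16  -- padding (4B); 16..24  z  (8B, 8-aligned); 24..28  y  (4B, 4-aligned); 28..32  -- tail padding (4B); sizeof = 32, alignof = 8
0..1  proto  (1B, 1-aligned)
1..6  payload_len  (5B, 1-aligned)
6..8  -- padding (2B)
8..40  magic  (32B, 8-aligned)
within Packet: vy at 4
8 + 4 = 12

12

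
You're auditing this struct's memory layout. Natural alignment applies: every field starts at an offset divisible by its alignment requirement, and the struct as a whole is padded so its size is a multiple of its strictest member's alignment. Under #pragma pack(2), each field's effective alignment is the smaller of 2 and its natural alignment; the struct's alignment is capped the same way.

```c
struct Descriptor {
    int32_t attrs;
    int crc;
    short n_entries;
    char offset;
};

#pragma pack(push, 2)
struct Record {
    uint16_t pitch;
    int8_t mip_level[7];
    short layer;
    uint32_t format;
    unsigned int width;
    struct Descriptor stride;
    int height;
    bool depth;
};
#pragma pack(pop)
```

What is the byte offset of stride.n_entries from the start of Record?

Descriptor: attrs at 0 (size 4, align 4) → ends 4; crc at 4 (size 4, align 4) → ends 8; n_entries at 8 (size 2, align 2) → ends 10; offset at 10 (size 1, align 1) → ends 11; tail pad 1 to reach multiple of 4; total 12 bytes, alignment 4
pitch at 0 (size 2, align 2) → ends 2
mip_level at 2 (size 7, align 1) → ends 9
pad 1 to align 2 for layer
layer at 10 (size 2, align 2) → ends 12
format at 12 (size 4, align 2) → ends 16
width at 16 (size 4, align 2) → ends 20
stride at 20 (size 12, align 2) → ends 32
within Descriptor: n_entries at 8
20 + 8 = 28

28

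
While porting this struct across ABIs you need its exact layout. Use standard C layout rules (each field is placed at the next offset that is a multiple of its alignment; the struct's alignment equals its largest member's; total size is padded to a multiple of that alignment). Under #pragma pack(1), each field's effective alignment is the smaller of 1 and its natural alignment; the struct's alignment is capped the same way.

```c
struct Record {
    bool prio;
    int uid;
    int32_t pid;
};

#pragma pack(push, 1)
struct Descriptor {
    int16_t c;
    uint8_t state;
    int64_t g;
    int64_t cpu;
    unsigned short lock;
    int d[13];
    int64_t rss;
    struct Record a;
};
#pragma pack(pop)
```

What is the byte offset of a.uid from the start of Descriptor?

85

Record: @0: prio [1B, align 1] → 1; +3 pad (align 4); @4: uid [4B, align 4] → 8; @8: pid [4B, align 4] → 12; size 12, align 4
@0: c [2B, align 1] → 2
@2: state [1B, align 1] → 3
@3: g [8B, align 1] → 11
@11: cpu [8B, align 1] → 19
@19: lock [2B, align 1] → 21
@21: d [52B, align 1] → 73
@73: rss [8B, align 1] → 81
@81: a [12B, align 1] → 93
within Record: uid at 4
81 + 4 = 85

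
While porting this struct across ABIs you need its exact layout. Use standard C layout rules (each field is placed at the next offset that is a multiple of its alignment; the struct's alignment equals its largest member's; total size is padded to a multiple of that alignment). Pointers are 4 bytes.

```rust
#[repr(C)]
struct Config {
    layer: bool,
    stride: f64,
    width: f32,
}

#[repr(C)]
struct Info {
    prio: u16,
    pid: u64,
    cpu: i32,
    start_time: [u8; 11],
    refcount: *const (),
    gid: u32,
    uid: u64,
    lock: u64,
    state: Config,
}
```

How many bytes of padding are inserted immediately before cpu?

Config: @0: layer [1B, align 1] → 1; +7 pad (align 8); @8: stride [8B, align 8] → 16; @16: width [4B, align 4] → 20; +4 tail pad (align 8); size 24, align 8
@0: prio [2B, align 2] → 2
+6 pad (align 8)
@8: pid [8B, align 8] → 16
@16: cpu [4B, align 4] → 20

0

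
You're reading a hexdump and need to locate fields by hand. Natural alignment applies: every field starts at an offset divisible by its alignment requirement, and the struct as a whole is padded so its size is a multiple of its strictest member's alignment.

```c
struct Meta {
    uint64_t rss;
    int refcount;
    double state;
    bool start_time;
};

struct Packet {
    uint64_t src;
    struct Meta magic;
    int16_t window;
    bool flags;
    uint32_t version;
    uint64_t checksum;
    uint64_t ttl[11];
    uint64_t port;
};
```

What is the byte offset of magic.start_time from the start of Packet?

32

Meta: @0: rss [8B, align 8] → 8; @8: refcount [4B, align 4] → 12; +4 pad (align 8); @16: state [8B, align 8] → 24; @24: start_time [1B, align 1] → 25; +7 tail pad (align 8); size 32, align 8
@0: src [8B, align 8] → 8
@8: magic [32B, align 8] → 40
within Meta: start_time at 24
8 + 24 = 32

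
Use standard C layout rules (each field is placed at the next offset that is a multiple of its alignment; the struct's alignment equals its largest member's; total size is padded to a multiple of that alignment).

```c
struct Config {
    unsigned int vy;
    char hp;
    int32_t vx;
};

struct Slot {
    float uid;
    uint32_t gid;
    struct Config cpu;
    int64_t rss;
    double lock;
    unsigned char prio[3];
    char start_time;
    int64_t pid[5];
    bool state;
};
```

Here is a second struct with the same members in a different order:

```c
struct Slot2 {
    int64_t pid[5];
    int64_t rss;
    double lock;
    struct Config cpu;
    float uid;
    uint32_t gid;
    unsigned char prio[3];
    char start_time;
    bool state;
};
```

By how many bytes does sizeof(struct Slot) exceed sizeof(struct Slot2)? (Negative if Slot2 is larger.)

8

Config: 0..4  vy  (4B, 4-aligned); 4..5  hp  (1B, 1-aligned); 5..8  -- padding (3B); 8..12  vx  (4B, 4-aligned); sizeof = 12, alignof = 4
0..4  uid  (4B, 4-aligned)
4..8  gid  (4B, 4-aligned)
8..20  cpu  (12B, 4-aligned)
20..24  -- padding (4B)
24..32  rss  (8B, 8-aligned)
32..40  lock  (8B, 8-aligned)
40..43  prio  (3B, 1-aligned)
43..44  start_time  (1B, 1-aligned)
44..48  -- padding (4B)
48..88  pid  (40B, 8-aligned)
88..89  state  (1B, 1-aligned)
89..96  -- tail padding (7B)
sizeof = 96, alignof = 8
— Slot2 —
0..40  pid  (40B, 8-aligned)
40..48  rss  (8B, 8-aligned)
48..56  lock  (8B, 8-aligned)
56..68  cpu  (12B, 4-aligned)
68..72  uid  (4B, 4-aligned)
72..76  gid  (4B, 4-aligned)
76..79  prio  (3B, 1-aligned)
79..80  start_time  (1B, 1-aligned)
80..81  state  (1B, 1-aligned)
81..88  -- tail padding (7B)
sizeof = 88, alignof = 8
96 − 88 = 8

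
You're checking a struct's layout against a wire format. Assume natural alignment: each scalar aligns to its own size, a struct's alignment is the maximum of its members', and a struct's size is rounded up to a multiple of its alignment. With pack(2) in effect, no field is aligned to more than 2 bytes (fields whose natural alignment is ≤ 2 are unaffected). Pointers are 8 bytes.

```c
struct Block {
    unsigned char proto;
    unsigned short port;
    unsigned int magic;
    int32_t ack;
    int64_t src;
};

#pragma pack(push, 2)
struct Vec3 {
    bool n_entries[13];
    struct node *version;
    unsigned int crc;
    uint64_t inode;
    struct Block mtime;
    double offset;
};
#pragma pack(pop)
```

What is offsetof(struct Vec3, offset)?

Block: proto at 0 (size 1, align 1) → ends 1; pad 1 to align 2 for port; port at 2 (size 2, align 2) → ends 4; magic at 4 (size 4, align 4) → ends 8; ack at 8 (size 4, align 4) → ends 12; pad 4 to align 8 for src; src at 16 (size 8, align 8) → ends 24; total 24 bytes, alignment 8
n_entries at 0 (size 13, align 1) → ends 13
pad 1 to align 2 for version
version at 14 (size 8, align 2) → ends 22
crc at 22 (size 4, align 2) → ends 26
inode at 26 (size 8, align 2) → ends 34
mtime at 34 (size 24, align 2) → ends 58
offset at 58 (size 8, align 2) → ends 66

58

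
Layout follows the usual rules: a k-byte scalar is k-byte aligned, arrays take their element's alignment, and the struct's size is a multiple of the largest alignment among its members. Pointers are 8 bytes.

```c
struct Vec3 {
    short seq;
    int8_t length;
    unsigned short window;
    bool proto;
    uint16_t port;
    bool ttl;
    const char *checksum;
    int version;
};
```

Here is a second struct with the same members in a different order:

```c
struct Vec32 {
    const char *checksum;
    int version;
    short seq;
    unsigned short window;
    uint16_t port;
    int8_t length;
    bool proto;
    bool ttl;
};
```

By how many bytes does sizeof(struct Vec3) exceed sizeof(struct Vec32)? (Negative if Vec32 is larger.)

@0: seq [2B, align 2] → 2
@2: length [1B, align 1] → 3
+1 pad (align 2)
@4: window [2B, align 2] → 6
@6: proto [1B, align 1] → 7
+1 pad (align 2)
@8: port [2B, align 2] → 10
@10: ttl [1B, align 1] → 11
+5 pad (align 8)
@16: checksum [8B, align 8] → 24
@24: version [4B, align 4] → 28
+4 tail pad (align 8)
size 32, align 8
— Vec32 —
@0: checksum [8B, align 8] → 8
@8: version [4B, align 4] → 12
@12: seq [2B, align 2] → 14
@14: window [2B, align 2] → 16
@16: port [2B, align 2] → 18
@18: length [1B, align 1] → 19
@19: proto [1B, align 1] → 20
@20: ttl [1B, align 1] → 21
+3 tail pad (align 8)
size 24, align 8
32 − 24 = 8

8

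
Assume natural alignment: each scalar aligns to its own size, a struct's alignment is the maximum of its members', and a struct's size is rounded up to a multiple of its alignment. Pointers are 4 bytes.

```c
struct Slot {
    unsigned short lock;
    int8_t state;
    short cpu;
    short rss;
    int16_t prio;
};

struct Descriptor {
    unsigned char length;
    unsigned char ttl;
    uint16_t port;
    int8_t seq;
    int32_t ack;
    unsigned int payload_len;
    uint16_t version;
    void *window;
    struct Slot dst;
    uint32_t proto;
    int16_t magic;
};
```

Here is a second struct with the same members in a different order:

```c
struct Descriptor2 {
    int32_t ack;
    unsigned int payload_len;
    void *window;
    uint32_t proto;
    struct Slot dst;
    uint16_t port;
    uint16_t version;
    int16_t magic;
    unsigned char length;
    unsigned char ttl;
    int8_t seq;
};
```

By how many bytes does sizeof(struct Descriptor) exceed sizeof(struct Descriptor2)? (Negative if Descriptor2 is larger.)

Slot: @0: lock [2B, align 2] → 2; @2: state [1B, align 1] → 3; +1 pad (align 2); @4: cpu [2B, align 2] → 6; @6: rss [2B, align 2] → 8; @8: prio [2B, align 2] → 10; size 10, align 2
@0: length [1B, align 1] → 1
@1: ttl [1B, align 1] → 2
@2: port [2B, align 2] → 4
@4: seq [1B, align 1] → 5
+3 pad (align 4)
@8: ack [4B, align 4] → 12
@12: payload_len [4B, align 4] → 16
@16: version [2B, align 2] → 18
+2 pad (align 4)
@20: window [4B, align 4] → 24
@24: dst [10B, align 2] → 34
+2 pad (align 4)
@36: proto [4B, align 4] → 40
@40: magic [2B, align 2] → 42
+2 tail pad (align 4)
size 44, align 4
— Descriptor2 —
@0: ack [4B, align 4] → 4
@4: payload_len [4B, align 4] → 8
@8: window [4B, align 4] → 12
@12: proto [4B, align 4] → 16
@16: dst [10B, align 2] → 26
@26: port [2B, align 2] → 28
@28: version [2B, align 2] → 30
@30: magic [2B, align 2] → 32
@32: length [1B, align 1] → 33
@33: ttl [1B, align 1] → 34
@34: seq [1B, align 1] → 35
+1 tail pad (align 4)
size 36, align 4
44 − 36 = 8

8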